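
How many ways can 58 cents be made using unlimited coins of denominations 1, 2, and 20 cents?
Coefficient of x^58 in 1/(1-x^1) · 1/(1-x^2) · 1/(1-x^20). Case on j = number of 20-cent coins (j = 0..2); remainder r = 58 - 20j is made from {1,2} in ⌊r/2⌋+1 ways. r = 58, 38, 18 → 30 + 20 + 10 = 60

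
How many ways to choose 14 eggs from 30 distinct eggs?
C(30,14) = 30!/(14!×16!) = 145422675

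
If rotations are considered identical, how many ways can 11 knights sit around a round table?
Circular: fix one position, arrange the rest. (11-1)! = 3628800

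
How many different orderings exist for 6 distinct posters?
6! = 720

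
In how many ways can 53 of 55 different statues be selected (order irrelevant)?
C(55,53) = 55!/(53!×2!) = 1485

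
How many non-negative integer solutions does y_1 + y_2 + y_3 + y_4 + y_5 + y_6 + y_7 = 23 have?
C(23+7-1, 7-1) = C(29, 6) = 475020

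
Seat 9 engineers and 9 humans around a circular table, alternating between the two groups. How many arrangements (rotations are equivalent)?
Fix one of the engineers: (9-1)! ways for the remaining engineers, × 9! ways for the humans = 40320 × 362880 = 14631321600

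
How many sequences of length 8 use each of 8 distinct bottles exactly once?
8! = 40320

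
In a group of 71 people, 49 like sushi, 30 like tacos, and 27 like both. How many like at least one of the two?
|A∪B| = |A| + |B| - |A∩B| = 49 + 30 - 27 = 52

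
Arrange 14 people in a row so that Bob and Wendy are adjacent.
Treat as block: (14-1)! × 2! = 6227020800 × 2 = 12454041600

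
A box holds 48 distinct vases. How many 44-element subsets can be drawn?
C(48,44) = 48!/(44!×4!) = 194580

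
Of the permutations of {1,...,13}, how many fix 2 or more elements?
Exactly j fixed points: C(13,j)·!(13-j); sum over j ≥ 2 (derangement numbers via !m = (m-1)·(!(m-1) + !(m-2)): !0..!11 = 1, 0, 1, 2, 9, 44, 265, 1854, 14833, 133496, 1334961, 14684570). Σ_{j=2}^{13} C(13,j)·!(13-j) = C(13,2)·!11 + C(13,3)·!10 + C(13,4)·!9 + C(13,5)·!8 + C(13,6)·!7 + C(13,7)·!6 + C(13,8)·!5 + C(13,9)·!4 + C(13,10)·!3 + C(13,11)·!2 + C(13,12)·!1 + C(13,13)·!0 = 78·14684570 + 286·1334961 + 715·133496 + 1287·14833 + 1716·1854 + 1716·265 + 1287·44 + 715·9 + 286·2 + 78·1 + 13·0 + 1·1 = 1645434935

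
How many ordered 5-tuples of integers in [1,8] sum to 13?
Coefficient of x^13 in (x + x² + ... + x^8)^5. By inclusion-exclusion on dice exceeding 8: Σ_j (-1)^j C(5,j)·C(13-1-8j, 4) = C(5,0)·C(12,4) - C(5,1)·C(4,4) = 1·495 - 5·1 = 490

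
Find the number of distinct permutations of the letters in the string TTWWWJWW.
8! / (5! × 2! × 1!) = 168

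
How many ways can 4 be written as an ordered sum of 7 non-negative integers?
C(4+7-1, 7-1) = C(10, 6) = 210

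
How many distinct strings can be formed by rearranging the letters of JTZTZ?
5! / (1! × 2! × 2!) = 30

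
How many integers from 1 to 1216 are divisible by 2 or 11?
⌊1216/2⌋ + ⌊1216/11⌋ - ⌊1216/22⌋ = 608 + 110 - 55 = 663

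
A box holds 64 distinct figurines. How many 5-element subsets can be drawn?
C(64,5) = 64!/(5!×59!) = 7624512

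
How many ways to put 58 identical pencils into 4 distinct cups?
C(58+4-1, 4-1) = C(61, 3) = 35990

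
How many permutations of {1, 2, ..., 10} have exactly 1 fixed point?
Choose the 1 fixed point C(10,1) = 10, derange the rest: !9 = Σ_{j=0}^{9} (-1)^j·9!/j! = 362880 - 362880 + 181440 - 60480 + 15120 - 3024 + 504 - 72 + 9 - 1 = 133496. Product = 10 × 133496 = 1334960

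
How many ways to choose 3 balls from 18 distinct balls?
C(18,3) = 18!/(3!×15!) = 816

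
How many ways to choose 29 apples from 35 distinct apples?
C(35,29) = 35!/(29!×6!) = 1623160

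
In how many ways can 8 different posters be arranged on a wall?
8! = 40320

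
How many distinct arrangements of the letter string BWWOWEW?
7! / (4! × 1! × 1! × 1!) = 210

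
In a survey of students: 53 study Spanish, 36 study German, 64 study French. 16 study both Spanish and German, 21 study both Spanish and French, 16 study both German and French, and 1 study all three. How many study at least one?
|A∪B∪C| = 53+36+64-16-21-16+1 = 101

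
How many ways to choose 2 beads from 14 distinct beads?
C(14,2) = 14!/(2!×12!) = 91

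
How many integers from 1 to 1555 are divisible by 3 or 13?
⌊1555/3⌋ + ⌊1555/13⌋ - ⌊1555/39⌋ = 518 + 119 - 39 = 598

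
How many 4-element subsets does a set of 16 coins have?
C(16,4) = 16!/(4!×12!) = 1820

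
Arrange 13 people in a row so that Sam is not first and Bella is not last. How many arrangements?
By inclusion-exclusion: 13! - 2×(13-1)! + (13-2)! = 6227020800 - 958003200 + 39916800 = 5308934400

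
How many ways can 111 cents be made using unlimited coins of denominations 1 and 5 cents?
Coefficient of x^111 in 1/(1-x^1) · 1/(1-x^5). Use j coins of 5 for j = 0..⌊111/5⌋ = 22, the rest in 1s: 22 + 1 = 23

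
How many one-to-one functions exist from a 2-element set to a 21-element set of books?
P(21,2) = 21!/(21-2)! = 420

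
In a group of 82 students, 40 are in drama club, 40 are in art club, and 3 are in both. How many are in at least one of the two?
|A∪B| = |A| + |B| - |A∩B| = 40 + 40 - 3 = 77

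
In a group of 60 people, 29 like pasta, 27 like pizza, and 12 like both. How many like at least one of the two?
|A∪B| = |A| + |B| - |A∩B| = 29 + 27 - 12 = 44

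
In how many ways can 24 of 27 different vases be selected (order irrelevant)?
C(27,24) = 27!/(24!×3!) = 2925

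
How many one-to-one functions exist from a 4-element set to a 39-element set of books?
P(39,4) = 39!/(39-4)! = 1974024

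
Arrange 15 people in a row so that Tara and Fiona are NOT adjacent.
Total - adjacent = 15! - (15-1)!×2 = 1307674368000 - 174356582400 = 1133317785600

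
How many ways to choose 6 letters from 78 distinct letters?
C(78,6) = 78!/(6!×72!) = 256851595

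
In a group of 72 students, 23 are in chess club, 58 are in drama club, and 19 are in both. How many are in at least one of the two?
|A∪B| = |A| + |B| - |A∩B| = 23 + 58 - 19 = 62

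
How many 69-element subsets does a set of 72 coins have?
C(72,69) = 72!/(69!×3!) = 59640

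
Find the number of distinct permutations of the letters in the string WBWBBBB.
7! / (2! × 5!) = 21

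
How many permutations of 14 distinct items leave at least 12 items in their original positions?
Exactly j fixed points: C(14,j)·!(14-j); sum over j ≥ 12 (derangement numbers via !m = (m-1)·(!(m-1) + !(m-2)): !0..!2 = 1, 0, 1). Σ_{j=12}^{14} C(14,j)·!(14-j) = C(14,12)·!2 + C(14,13)·!1 + C(14,14)·!0 = 91·1 + 14·0 + 1·1 = 92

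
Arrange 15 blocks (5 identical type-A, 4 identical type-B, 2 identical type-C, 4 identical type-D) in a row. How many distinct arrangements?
15! / (5! × 4! × 2! × 4!) = 9459450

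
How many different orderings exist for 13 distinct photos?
13! = 6227020800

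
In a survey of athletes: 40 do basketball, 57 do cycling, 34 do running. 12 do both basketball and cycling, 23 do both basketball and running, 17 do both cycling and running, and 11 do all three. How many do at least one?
|A∪B∪C| = 40+57+34-12-23-17+11 = 90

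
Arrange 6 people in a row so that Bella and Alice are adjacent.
Treat as block: (6-1)! × 2! = 120 × 2 = 240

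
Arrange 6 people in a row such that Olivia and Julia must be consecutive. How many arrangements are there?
Treat the 2 as one block: (6-2+1)! × 2! = 120 × 2 = 240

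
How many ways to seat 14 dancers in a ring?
Circular: fix one position, arrange the rest. (14-1)! = 6227020800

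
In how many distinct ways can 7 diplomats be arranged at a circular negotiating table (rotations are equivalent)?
Circular: fix one position, arrange the rest. (7-1)! = 720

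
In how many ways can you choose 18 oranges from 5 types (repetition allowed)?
C(18+5-1, 5-1) = C(22, 4) = 7315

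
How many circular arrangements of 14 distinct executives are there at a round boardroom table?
Circular: fix one position, arrange the rest. (14-1)! = 6227020800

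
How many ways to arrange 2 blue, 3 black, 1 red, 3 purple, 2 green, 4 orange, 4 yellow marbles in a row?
19! / (2! × 3! × 1! × 3! × 2! × 4! × 4!) = 1466593128000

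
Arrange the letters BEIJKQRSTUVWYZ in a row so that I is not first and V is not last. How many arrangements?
By inclusion-exclusion: 14! - 2×(14-1)! + (14-2)! = 87178291200 - 12454041600 + 479001600 = 75203251200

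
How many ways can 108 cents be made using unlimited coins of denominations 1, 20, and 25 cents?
Coefficient of x^108 in 1/(1-x^1) · 1/(1-x^20) · 1/(1-x^25). Case on j = number of 25-cent coins (j = 0..4); remainder r = 108 - 25j is made from {1,20} in ⌊r/20⌋+1 ways. r = 108, 83, 58, 33, 8 → 6 + 5 + 3 + 2 + 1 = 17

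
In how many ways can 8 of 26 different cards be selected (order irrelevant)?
C(26,8) = 26!/(8!×18!) = 1562275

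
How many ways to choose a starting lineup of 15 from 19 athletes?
C(19,15) = 19!/(15!×4!) = 3876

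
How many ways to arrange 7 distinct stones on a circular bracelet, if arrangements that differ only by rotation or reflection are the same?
(7-1)!/2 = 720/2 = 360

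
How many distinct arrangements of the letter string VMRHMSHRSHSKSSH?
15! / (1! × 2! × 2! × 5! × 4! × 1!) = 113513400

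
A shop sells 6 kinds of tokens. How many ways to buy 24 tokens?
C(24+6-1, 6-1) = C(29, 5) = 118755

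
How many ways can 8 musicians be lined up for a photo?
8! = 40320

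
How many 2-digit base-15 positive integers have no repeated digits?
First digit: 14 choices (nonzero). Then descending: 14 × 14 = 196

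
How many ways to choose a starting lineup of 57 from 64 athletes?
C(64,57) = 64!/(57!×7!) = 621216192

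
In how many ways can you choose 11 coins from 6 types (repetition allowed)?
C(11+6-1, 6-1) = C(16, 5) = 4368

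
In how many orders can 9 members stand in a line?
9! = 362880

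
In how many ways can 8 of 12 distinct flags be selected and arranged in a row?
P(12,8) = 12!/(12-8)! = 19958400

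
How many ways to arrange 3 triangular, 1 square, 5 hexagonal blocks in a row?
9! / (3! × 1! × 5!) = 504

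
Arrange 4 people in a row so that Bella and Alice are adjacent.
Treat as block: (4-1)! × 2! = 6 × 2 = 12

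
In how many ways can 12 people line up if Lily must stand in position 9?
Fix one position: (12-1)! = 39916800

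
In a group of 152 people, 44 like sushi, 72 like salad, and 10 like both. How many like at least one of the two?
|A∪B| = |A| + |B| - |A∩B| = 44 + 72 - 10 = 106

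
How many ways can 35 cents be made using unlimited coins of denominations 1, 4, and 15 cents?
Coefficient of x^35 in 1/(1-x^1) · 1/(1-x^4) · 1/(1-x^15). Case on j = number of 15-cent coins (j = 0..2); remainder r = 35 - 15j is made from {1,4} in ⌊r/4⌋+1 ways. r = 35, 20, 5 → 9 + 6 + 2 = 17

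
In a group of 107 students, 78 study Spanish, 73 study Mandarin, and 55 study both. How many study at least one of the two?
|A∪B| = |A| + |B| - |A∩B| = 78 + 73 - 55 = 96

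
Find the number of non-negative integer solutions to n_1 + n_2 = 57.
C(57+2-1, 2-1) = C(58, 1) = 58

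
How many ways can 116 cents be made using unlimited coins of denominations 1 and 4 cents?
Coefficient of x^116 in 1/(1-x^1) · 1/(1-x^4). Use j coins of 4 for j = 0..⌊116/4⌋ = 29, the rest in 1s: 29 + 1 = 30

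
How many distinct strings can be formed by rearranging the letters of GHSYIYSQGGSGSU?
14! / (2! × 4! × 1! × 4! × 1! × 1! × 1!) = 75675600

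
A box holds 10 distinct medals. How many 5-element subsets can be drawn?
C(10,5) = 10!/(5!×5!) = 252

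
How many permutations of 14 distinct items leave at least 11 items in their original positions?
Exactly j fixed points: C(14,j)·!(14-j); sum over j ≥ 11 (derangement numbers via !m = (m-1)·(!(m-1) + !(m-2)): !0..!3 = 1, 0, 1, 2). Σ_{j=11}^{14} C(14,j)·!(14-j) = C(14,11)·!3 + C(14,12)·!2 + C(14,13)·!1 + C(14,14)·!0 = 364·2 + 91·1 + 14·0 + 1·1 = 820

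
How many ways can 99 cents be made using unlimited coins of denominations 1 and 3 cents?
Coefficient of x^99 in 1/(1-x^1) · 1/(1-x^3). Use j coins of 3 for j = 0..⌊99/3⌋ = 33, the rest in 1s: 33 + 1 = 34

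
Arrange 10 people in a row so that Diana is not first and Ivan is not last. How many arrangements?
By inclusion-exclusion: 10! - 2×(10-1)! + (10-2)! = 3628800 - 725760 + 40320 = 2943360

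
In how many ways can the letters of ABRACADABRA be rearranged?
11! / (5! × 2! × 2! × 1! × 1!) = 83160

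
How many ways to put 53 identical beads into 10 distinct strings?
C(53+10-1, 10-1) = C(62, 9) = 20286591270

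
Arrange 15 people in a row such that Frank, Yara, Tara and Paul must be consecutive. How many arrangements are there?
Treat the 4 as one block: (15-4+1)! × 4! = 479001600 × 24 = 11496038400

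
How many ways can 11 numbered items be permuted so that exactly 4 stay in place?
Choose the 4 fixed points C(11,4) = 330, derange the rest: !7 = Σ_{j=0}^{7} (-1)^j·7!/j! = 5040 - 5040 + 2520 - 840 + 210 - 42 + 7 - 1 = 1854. Product = 330 × 1854 = 611820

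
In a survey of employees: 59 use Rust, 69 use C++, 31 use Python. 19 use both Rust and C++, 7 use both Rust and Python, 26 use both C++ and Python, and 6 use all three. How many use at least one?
|A∪B∪C| = 59+69+31-19-7-26+6 = 113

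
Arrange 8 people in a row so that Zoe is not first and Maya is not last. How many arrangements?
By inclusion-exclusion: 8! - 2×(8-1)! + (8-2)! = 40320 - 10080 + 720 = 30960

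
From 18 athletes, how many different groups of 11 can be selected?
C(18,11) = 18!/(11!×7!) = 31824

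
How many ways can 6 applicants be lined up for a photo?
6! = 720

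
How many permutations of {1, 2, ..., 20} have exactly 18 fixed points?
Choose the 18 fixed points C(20,18) = 190, derange the rest: !2 = Σ_{j=0}^{2} (-1)^j·2!/j! = 2 - 2 + 1 = 1. Product = 190 × 1 = 190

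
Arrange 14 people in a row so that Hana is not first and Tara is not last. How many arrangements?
By inclusion-exclusion: 14! - 2×(14-1)! + (14-2)! = 87178291200 - 12454041600 + 479001600 = 75203251200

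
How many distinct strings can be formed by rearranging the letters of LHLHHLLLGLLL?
12! / (8! × 3! × 1!) = 1980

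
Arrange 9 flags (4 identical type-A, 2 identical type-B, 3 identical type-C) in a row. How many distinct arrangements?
9! / (4! × 2! × 3!) = 1260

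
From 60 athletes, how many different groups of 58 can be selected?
C(60,58) = 60!/(58!×2!) = 1770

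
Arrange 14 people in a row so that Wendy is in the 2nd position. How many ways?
Fix one position: (14-1)! = 6227020800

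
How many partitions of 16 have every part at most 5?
Let r_j(i) = number of partitions of i into parts ≤ j, for i = 0..16. r_1(i) = 1 for all i; r_j(i) = r_{j-1}(i) + r_j(i-j). Rows j = 2..5: ≤2: 1 1 2 2 3 3 4 4 5 5 6 6 7 7 8 8 9; ≤3: 1 1 2 3 4 5 7 8 10 12 14 16 19 21 24 27 30; ≤4: 1 1 2 3 5 6 9 11 15 18 23 27 34 39 47 54 64; ≤5: 1 1 2 3 5 7 10 13 18 23 30 37 47 57 70 84 101. r_5(16) = 101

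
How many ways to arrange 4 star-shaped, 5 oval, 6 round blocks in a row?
15! / (4! × 5! × 6!) = 630630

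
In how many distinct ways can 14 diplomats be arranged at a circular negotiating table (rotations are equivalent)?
Circular: fix one position, arrange the rest. (14-1)! = 6227020800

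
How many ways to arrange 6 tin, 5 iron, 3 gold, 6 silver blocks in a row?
20! / (6! × 5! × 3! × 6!) = 6518191680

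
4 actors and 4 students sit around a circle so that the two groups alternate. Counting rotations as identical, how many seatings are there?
Fix one of the actors: (4-1)! ways for the remaining actors, × 4! ways for the students = 6 × 24 = 144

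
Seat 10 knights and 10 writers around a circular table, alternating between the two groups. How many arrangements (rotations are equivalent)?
Fix one of the knights: (10-1)! ways for the remaining knights, × 10! ways for the writers = 362880 × 3628800 = 1316818944000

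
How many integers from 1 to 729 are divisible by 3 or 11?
⌊729/3⌋ + ⌊729/11⌋ - ⌊729/33⌋ = 243 + 66 - 22 = 287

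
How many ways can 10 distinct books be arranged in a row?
10! = 3628800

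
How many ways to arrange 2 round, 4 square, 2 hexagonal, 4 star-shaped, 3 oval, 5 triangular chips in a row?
20! / (2! × 4! × 2! × 4! × 3! × 5!) = 1466593128000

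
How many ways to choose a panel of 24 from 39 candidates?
C(39,24) = 39!/(24!×15!) = 25140840660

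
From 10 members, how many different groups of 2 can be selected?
C(10,2) = 10!/(2!×8!) = 45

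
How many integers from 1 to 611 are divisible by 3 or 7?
⌊611/3⌋ + ⌊611/7⌋ - ⌊611/21⌋ = 203 + 87 - 29 = 261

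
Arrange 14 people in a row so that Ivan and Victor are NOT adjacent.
Total - adjacent = 14! - (14-1)!×2 = 87178291200 - 12454041600 = 74724249600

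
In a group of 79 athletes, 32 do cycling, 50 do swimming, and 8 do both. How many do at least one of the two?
|A∪B| = |A| + |B| - |A∩B| = 32 + 50 - 8 = 74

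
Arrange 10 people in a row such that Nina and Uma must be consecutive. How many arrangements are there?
Treat the 2 as one block: (10-2+1)! × 2! = 362880 × 2 = 725760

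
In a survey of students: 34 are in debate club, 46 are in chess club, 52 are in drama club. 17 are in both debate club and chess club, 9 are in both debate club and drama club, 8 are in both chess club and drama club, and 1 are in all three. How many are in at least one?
|A∪B∪C| = 34+46+52-17-9-8+1 = 99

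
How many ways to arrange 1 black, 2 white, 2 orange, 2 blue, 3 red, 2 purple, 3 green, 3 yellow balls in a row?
18! / (1! × 2! × 2! × 2! × 3! × 2! × 3! × 3!) = 1852538688000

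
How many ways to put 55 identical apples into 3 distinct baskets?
C(55+3-1, 3-1) = C(57, 2) = 1596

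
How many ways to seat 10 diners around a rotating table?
Circular: fix one position, arrange the rest. (10-1)! = 362880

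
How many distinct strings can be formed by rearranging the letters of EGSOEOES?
8! / (2! × 3! × 2! × 1!) = 1680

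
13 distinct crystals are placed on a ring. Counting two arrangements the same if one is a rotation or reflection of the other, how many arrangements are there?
(13-1)!/2 = 479001600/2 = 239500800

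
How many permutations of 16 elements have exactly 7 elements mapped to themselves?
Choose the 7 fixed points C(16,7) = 11440, derange the rest: !9 = Σ_{j=0}^{9} (-1)^j·9!/j! = 362880 - 362880 + 181440 - 60480 + 15120 - 3024 + 504 - 72 + 9 - 1 = 133496. Product = 11440 × 133496 = 1527194240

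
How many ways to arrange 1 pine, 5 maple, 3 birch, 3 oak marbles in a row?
12! / (1! × 5! × 3! × 3!) = 110880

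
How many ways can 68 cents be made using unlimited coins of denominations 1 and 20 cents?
Coefficient of x^68 in 1/(1-x^1) · 1/(1-x^20). Use j coins of 20 for j = 0..⌊68/20⌋ = 3, the rest in 1s: 3 + 1 = 4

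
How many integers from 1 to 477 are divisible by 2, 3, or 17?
⌊477/2⌋+⌊477/3⌋+⌊477/17⌋ - ⌊477/6⌋-⌊477/34⌋-⌊477/51⌋ + ⌊477/102⌋ = 238+159+28 - 79-14-9 + 4 = 327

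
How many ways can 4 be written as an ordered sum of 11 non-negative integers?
C(4+11-1, 11-1) = C(14, 10) = 1001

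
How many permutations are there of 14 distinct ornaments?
14! = 87178291200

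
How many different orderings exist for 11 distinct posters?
11! = 39916800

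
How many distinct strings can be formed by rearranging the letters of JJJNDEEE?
8! / (3! × 1! × 3! × 1!) = 1120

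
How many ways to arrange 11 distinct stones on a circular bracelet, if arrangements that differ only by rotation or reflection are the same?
(11-1)!/2 = 3628800/2 = 1814400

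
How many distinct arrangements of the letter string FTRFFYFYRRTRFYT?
15! / (3! × 4! × 3! × 5!) = 12612600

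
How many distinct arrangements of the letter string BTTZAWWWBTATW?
13! / (4! × 4! × 1! × 2! × 2!) = 2702700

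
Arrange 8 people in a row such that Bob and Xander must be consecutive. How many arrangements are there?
Treat the 2 as one block: (8-2+1)! × 2! = 5040 × 2 = 10080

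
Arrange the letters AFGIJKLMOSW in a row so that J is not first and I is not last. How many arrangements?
By inclusion-exclusion: 11! - 2×(11-1)! + (11-2)! = 39916800 - 7257600 + 362880 = 33022080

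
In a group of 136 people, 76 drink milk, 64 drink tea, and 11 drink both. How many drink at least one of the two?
|A∪B| = |A| + |B| - |A∩B| = 76 + 64 - 11 = 129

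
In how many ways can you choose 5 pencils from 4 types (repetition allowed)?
C(5+4-1, 4-1) = C(8, 3) = 56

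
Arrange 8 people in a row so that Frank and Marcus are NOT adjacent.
Total - adjacent = 8! - (8-1)!×2 = 40320 - 10080 = 30240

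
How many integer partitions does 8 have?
Pentagonal recurrence p(n) = p(n-1) + p(n-2) - p(n-5) - p(n-7) + p(n-12) + p(n-15) - ... gives p(0..7) = 1, 1, 2, 3, 5, 7, 11, 15. p(8) = p(7) + p(6) - p(3) - p(1) = 15 + 11 - 3 - 1 = 22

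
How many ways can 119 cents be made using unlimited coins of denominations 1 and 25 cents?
Coefficient of x^119 in 1/(1-x^1) · 1/(1-x^25). Use j coins of 25 for j = 0..⌊119/25⌋ = 4, the rest in 1s: 4 + 1 = 5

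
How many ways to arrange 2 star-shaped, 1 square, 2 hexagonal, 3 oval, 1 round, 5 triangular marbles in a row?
14! / (2! × 1! × 2! × 3! × 1! × 5!) = 30270240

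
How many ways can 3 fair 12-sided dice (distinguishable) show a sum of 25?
Coefficient of x^25 in (x + x² + ... + x^12)^3. By inclusion-exclusion on dice exceeding 12: Σ_j (-1)^j C(3,j)·C(25-1-12j, 2) = C(3,0)·C(24,2) - C(3,1)·C(12,2) = 1·276 - 3·66 = 78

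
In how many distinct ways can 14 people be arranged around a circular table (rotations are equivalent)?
Circular: fix one position, arrange the rest. (14-1)! = 6227020800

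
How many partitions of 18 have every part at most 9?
Let r_j(i) = number of partitions of i into parts ≤ j, for i = 0..18. r_1(i) = 1 for all i; r_j(i) = r_{j-1}(i) + r_j(i-j). Rows j = 2..9: ≤2: 1 1 2 2 3 3 4 4 5 5 6 6 7 7 8 8 9 9 10; ≤3: 1 1 2 3 4 5 7 8 10 12 14 16 19 21 24 27 30 33 37; ≤4: 1 1 2 3 5 6 9 11 15 18 23 27 34 39 47 54 64 72 84; ≤5: 1 1 2 3 5 7 10 13 18 23 30 37 47 57 70 84 101 119 141; ≤6: 1 1 2 3 5 7 11 14 20 26 35 44 58 71 90 110 136 163 199; ≤7: 1 1 2 3 5 7 11 15 21 28 38 49 65 82 105 131 164 201 248; ≤8: 1 1 2 3 5 7 11 15 22 29 40 52 70 89 116 146 186 230 288; ≤9: 1 1 2 3 5 7 11 15 22 30 41 54 73 94 123 157 201 252 318. r_9(18) = 318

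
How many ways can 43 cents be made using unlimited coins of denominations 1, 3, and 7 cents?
Coefficient of x^43 in 1/(1-x^1) · 1/(1-x^3) · 1/(1-x^7). Case on j = number of 7-cent coins (j = 0..6); remainder r = 43 - 7j is made from {1,3} in ⌊r/3⌋+1 ways. r = 43, 36, 29, 22, 15, 8, 1 → 15 + 13 + 10 + 8 + 6 + 3 + 1 = 56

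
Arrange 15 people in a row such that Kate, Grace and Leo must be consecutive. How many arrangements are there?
Treat the 3 as one block: (15-3+1)! × 3! = 6227020800 × 6 = 37362124800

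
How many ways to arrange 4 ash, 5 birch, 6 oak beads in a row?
15! / (4! × 5! × 6!) = 630630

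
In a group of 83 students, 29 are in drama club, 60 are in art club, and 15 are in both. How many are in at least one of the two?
|A∪B| = |A| + |B| - |A∩B| = 29 + 60 - 15 = 74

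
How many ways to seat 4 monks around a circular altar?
Circular: fix one position, arrange the rest. (4-1)! = 6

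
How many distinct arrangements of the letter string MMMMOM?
6! / (5! × 1!) = 6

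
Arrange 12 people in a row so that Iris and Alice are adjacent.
Treat as block: (12-1)! × 2! = 39916800 × 2 = 79833600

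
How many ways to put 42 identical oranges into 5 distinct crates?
C(42+5-1, 5-1) = C(46, 4) = 163185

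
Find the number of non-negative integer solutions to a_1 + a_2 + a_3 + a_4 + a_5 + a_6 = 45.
C(45+6-1, 6-1) = C(50, 5) = 2118760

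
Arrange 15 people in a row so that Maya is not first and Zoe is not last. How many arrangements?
By inclusion-exclusion: 15! - 2×(15-1)! + (15-2)! = 1307674368000 - 174356582400 + 6227020800 = 1139544806400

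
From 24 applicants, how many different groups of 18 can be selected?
C(24,18) = 24!/(18!×6!) = 134596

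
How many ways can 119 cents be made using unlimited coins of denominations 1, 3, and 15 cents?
Coefficient of x^119 in 1/(1-x^1) · 1/(1-x^3) · 1/(1-x^15). Case on j = number of 15-cent coins (j = 0..7); remainder r = 119 - 15j is made from {1,3} in ⌊r/3⌋+1 ways. r = 119, 104, 89, 74, 59, 44, 29, 14 → 40 + 35 + 30 + 25 + 20 + 15 + 10 + 5 = 180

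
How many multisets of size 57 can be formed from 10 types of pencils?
C(57+10-1, 10-1) = C(66, 9) = 37014131440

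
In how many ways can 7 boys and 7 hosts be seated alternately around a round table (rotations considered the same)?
Fix one of the boys: (7-1)! ways for the remaining boys, × 7! ways for the hosts = 720 × 5040 = 3628800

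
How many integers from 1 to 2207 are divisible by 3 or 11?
⌊2207/3⌋ + ⌊2207/11⌋ - ⌊2207/33⌋ = 735 + 200 - 66 = 869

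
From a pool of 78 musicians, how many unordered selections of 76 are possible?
C(78,76) = 78!/(76!×2!) = 3003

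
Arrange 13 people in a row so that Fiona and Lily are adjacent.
Treat as block: (13-1)! × 2! = 479001600 × 2 = 958003200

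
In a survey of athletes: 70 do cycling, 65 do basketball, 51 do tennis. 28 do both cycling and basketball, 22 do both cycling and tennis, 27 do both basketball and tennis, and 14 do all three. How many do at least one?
|A∪B∪C| = 70+65+51-28-22-27+14 = 123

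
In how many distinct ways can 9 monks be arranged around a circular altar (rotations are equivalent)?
Circular: fix one position, arrange the rest. (9-1)! = 40320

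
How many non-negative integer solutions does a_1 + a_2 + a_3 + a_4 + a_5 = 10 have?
C(10+5-1, 5-1) = C(14, 4) = 1001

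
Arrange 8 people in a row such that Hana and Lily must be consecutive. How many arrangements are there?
Treat the 2 as one block: (8-2+1)! × 2! = 5040 × 2 = 10080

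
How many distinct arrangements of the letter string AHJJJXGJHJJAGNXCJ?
17! / (2! × 2! × 2! × 7! × 2! × 1! × 1!) = 4410806400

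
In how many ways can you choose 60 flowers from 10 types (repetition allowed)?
C(60+10-1, 10-1) = C(69, 9) = 56672074888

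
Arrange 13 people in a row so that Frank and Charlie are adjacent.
Treat as block: (13-1)! × 2! = 479001600 × 2 = 958003200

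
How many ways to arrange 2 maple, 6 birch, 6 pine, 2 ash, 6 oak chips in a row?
22! / (2! × 6! × 6! × 2! × 6!) = 752851139040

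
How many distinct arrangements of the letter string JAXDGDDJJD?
10! / (1! × 1! × 4! × 3! × 1!) = 25200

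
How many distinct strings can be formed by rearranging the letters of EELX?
4! / (1! × 1! × 2!) = 12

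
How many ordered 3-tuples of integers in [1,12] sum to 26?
Coefficient of x^26 in (x + x² + ... + x^12)^3. By inclusion-exclusion on dice exceeding 12: Σ_j (-1)^j C(3,j)·C(26-1-12j, 2) = C(3,0)·C(25,2) - C(3,1)·C(13,2) = 1·300 - 3·78 = 66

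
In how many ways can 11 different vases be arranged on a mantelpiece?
11! = 39916800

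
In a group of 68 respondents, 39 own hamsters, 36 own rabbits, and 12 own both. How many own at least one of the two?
|A∪B| = |A| + |B| - |A∩B| = 39 + 36 - 12 = 63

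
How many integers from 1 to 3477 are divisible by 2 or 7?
⌊3477/2⌋ + ⌊3477/7⌋ - ⌊3477/14⌋ = 1738 + 496 - 248 = 1986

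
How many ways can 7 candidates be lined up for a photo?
7! = 5040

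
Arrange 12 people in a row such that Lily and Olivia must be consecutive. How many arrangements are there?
Treat the 2 as one block: (12-2+1)! × 2! = 39916800 × 2 = 79833600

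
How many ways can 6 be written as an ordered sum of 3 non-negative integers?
C(6+3-1, 3-1) = C(8, 2) = 28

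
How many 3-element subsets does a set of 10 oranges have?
C(10,3) = 10!/(3!×7!) = 120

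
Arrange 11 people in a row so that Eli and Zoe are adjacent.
Treat as block: (11-1)! × 2! = 3628800 × 2 = 7257600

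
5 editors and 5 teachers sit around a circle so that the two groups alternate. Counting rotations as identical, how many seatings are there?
Fix one of the editors: (5-1)! ways for the remaining editors, × 5! ways for the teachers = 24 × 120 = 2880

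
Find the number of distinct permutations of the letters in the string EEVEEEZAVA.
10! / (1! × 2! × 2! × 5!) = 7560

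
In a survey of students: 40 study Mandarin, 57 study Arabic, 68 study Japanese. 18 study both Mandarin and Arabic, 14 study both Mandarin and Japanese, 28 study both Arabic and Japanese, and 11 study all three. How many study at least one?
|A∪B∪C| = 40+57+68-18-14-28+11 = 116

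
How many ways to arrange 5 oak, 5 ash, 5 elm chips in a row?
15! / (5! × 5! × 5!) = 756756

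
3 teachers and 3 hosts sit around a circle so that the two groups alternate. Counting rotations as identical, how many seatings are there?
Fix one of the teachers: (3-1)! ways for the remaining teachers, × 3! ways for the hosts = 2 × 6 = 12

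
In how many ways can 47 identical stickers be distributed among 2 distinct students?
C(47+2-1, 2-1) = C(48, 1) = 48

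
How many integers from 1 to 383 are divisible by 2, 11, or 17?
⌊383/2⌋+⌊383/11⌋+⌊383/17⌋ - ⌊383/22⌋-⌊383/34⌋-⌊383/187⌋ + ⌊383/374⌋ = 191+34+22 - 17-11-2 + 1 = 218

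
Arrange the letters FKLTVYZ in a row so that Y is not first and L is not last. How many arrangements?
By inclusion-exclusion: 7! - 2×(7-1)! + (7-2)! = 5040 - 1440 + 120 = 3720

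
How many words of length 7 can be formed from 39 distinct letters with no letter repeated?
P(39,7) = 39!/(39-7)! = 77519922480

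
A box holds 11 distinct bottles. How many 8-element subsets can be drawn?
C(11,8) = 11!/(8!×3!) = 165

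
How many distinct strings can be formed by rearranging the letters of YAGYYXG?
7! / (1! × 1! × 2! × 3!) = 420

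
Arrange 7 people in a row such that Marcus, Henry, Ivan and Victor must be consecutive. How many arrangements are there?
Treat the 4 as one block: (7-4+1)! × 4! = 24 × 24 = 576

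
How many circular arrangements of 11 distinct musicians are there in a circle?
Circular: fix one position, arrange the rest. (11-1)! = 3628800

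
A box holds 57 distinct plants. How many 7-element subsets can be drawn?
C(57,7) = 57!/(7!×50!) = 264385836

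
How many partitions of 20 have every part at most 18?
Let r_j(i) = number of partitions of i into parts ≤ j, for i = 0..20. r_1(i) = 1 for all i; r_j(i) = r_{j-1}(i) + r_j(i-j). Rows j = 2..18: ≤2: 1 1 2 2 3 3 4 4 5 5 6 6 7 7 8 8 9 9 10 10 11; ≤3: 1 1 2 3 4 5 7 8 10 12 14 16 19 21 24 27 30 33 37 40 44; ≤4: 1 1 2 3 5 6 9 11 15 18 23 27 34 39 47 54 64 72 84 94 108; ≤5: 1 1 2 3 5 7 10 13 18 23 30 37 47 57 70 84 101 119 141 164 192; ≤6: 1 1 2 3 5 7 11 14 20 26 35 44 58 71 90 110 136 163 199 235 282; ≤7: 1 1 2 3 5 7 11 15 21 28 38 49 65 82 105 131 164 201 248 300 364; ≤8: 1 1 2 3 5 7 11 15 22 29 40 52 70 89 116 146 186 230 288 352 434; ≤9: 1 1 2 3 5 7 11 15 22 30 41 54 73 94 123 157 201 252 318 393 488; ≤10: 1 1 2 3 5 7 11 15 22 30 42 55 75 97 128 164 212 267 340 423 530; ≤11: 1 1 2 3 5 7 11 15 22 30 42 56 76 99 131 169 219 278 355 445 560; ≤12: 1 1 2 3 5 7 11 15 22 30 42 56 77 100 133 172 224 285 366 460 582; ≤13: 1 1 2 3 5 7 11 15 22 30 42 56 77 101 134 174 227 290 373 471 597; ≤14: 1 1 2 3 5 7 11 15 22 30 42 56 77 101 135 175 229 293 378 478 608; ≤15: 1 1 2 3 5 7 11 15 22 30 42 56 77 101 135 176 230 295 381 483 615; ≤16: 1 1 2 3 5 7 11 15 22 30 42 56 77 101 135 176 231 296 383 486 620; ≤17: 1 1 2 3 5 7 11 15 22 30 42 56 77 101 135 176 231 297 384 488 623; ≤18: 1 1 2 3 5 7 11 15 22 30 42 56 77 101 135 176 231 297 385 489 625. r_18(20) = 625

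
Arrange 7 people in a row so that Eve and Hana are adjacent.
Treat as block: (7-1)! × 2! = 720 × 2 = 1440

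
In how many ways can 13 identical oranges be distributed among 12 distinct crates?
C(13+12-1, 12-1) = C(24, 11) = 2496144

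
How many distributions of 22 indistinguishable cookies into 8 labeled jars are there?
C(22+8-1, 8-1) = C(29, 7) = 1560780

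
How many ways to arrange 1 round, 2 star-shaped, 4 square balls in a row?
7! / (1! × 2! × 4!) = 105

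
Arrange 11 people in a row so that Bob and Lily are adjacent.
Treat as block: (11-1)! × 2! = 3628800 × 2 = 7257600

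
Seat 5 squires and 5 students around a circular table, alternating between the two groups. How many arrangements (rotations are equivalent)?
Fix one of the squires: (5-1)! ways for the remaining squires, × 5! ways for the students = 24 × 120 = 2880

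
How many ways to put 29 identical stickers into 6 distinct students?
C(29+6-1, 6-1) = C(34, 5) = 278256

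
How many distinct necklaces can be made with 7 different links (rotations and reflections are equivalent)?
(7-1)!/2 = 720/2 = 360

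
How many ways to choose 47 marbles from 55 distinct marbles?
C(55,47) = 55!/(47!×8!) = 1217566350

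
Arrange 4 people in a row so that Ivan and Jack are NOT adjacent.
Total - adjacent = 4! - (4-1)!×2 = 24 - 12 = 12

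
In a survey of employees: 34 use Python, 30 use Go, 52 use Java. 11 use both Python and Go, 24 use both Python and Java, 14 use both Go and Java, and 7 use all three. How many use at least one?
|A∪B∪C| = 34+30+52-11-24-14+7 = 74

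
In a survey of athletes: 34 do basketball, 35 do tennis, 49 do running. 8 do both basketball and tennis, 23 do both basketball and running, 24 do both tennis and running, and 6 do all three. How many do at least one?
|A∪B∪C| = 34+35+49-8-23-24+6 = 69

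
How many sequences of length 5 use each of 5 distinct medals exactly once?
5! = 120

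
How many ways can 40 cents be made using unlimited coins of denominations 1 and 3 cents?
Coefficient of x^40 in 1/(1-x^1) · 1/(1-x^3). Use j coins of 3 for j = 0..⌊40/3⌋ = 13, the rest in 1s: 13 + 1 = 14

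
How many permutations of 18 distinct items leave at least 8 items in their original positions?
Exactly j fixed points: C(18,j)·!(18-j); sum over j ≥ 8 (derangement numbers via !m = (m-1)·(!(m-1) + !(m-2)): !0..!10 = 1, 0, 1, 2, 9, 44, 265, 1854, 14833, 133496, 1334961). Σ_{j=8}^{18} C(18,j)·!(18-j) = C(18,8)·!10 + C(18,9)·!9 + C(18,10)·!8 + C(18,11)·!7 + C(18,12)·!6 + C(18,13)·!5 + C(18,14)·!4 + C(18,15)·!3 + C(18,16)·!2 + C(18,17)·!1 + C(18,18)·!0 = 43758·1334961 + 48620·133496 + 43758·14833 + 31824·1854 + 18564·265 + 8568·44 + 3060·9 + 816·2 + 153·1 + 18·0 + 1·1 = 65619188846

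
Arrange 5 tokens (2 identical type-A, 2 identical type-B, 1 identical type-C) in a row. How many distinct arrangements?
5! / (2! × 2! × 1!) = 30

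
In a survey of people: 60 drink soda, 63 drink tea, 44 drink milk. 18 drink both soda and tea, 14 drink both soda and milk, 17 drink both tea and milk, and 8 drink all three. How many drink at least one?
|A∪B∪C| = 60+63+44-18-14-17+8 = 126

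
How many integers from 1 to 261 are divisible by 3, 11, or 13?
⌊261/3⌋+⌊261/11⌋+⌊261/13⌋ - ⌊261/33⌋-⌊261/39⌋-⌊261/143⌋ + ⌊261/429⌋ = 87+23+20 - 7-6-1 + 0 = 116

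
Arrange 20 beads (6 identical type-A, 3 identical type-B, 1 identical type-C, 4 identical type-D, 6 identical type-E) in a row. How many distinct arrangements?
20! / (6! × 3! × 1! × 4! × 6!) = 32590958400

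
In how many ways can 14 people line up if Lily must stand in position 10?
Fix one position: (14-1)! = 6227020800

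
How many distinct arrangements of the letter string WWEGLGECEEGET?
13! / (1! × 5! × 1! × 2! × 1! × 3!) = 4324320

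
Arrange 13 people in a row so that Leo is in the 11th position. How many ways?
Fix one position: (13-1)! = 479001600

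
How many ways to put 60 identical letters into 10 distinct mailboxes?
C(60+10-1, 10-1) = C(69, 9) = 56672074888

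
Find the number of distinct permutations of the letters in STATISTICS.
10! / (3! × 3! × 1! × 2! × 1!) = 50400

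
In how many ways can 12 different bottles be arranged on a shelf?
12! = 479001600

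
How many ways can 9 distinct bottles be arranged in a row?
9! = 362880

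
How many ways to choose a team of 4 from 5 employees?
C(5,4) = 5!/(4!×1!) = 5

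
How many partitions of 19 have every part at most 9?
Let r_j(i) = number of partitions of i into parts ≤ j, for i = 0..19. r_1(i) = 1 for all i; r_j(i) = r_{j-1}(i) + r_j(i-j). Rows j = 2..9: ≤2: 1 1 2 2 3 3 4 4 5 5 6 6 7 7 8 8 9 9 10 10; ≤3: 1 1 2 3 4 5 7 8 10 12 14 16 19 21 24 27 30 33 37 40; ≤4: 1 1 2 3 5 6 9 11 15 18 23 27 34 39 47 54 64 72 84 94; ≤5: 1 1 2 3 5 7 10 13 18 23 30 37 47 57 70 84 101 119 141 164; ≤6: 1 1 2 3 5 7 11 14 20 26 35 44 58 71 90 110 136 163 199 235; ≤7: 1 1 2 3 5 7 11 15 21 28 38 49 65 82 105 131 164 201 248 300; ≤8: 1 1 2 3 5 7 11 15 22 29 40 52 70 89 116 146 186 230 288 352; ≤9: 1 1 2 3 5 7 11 15 22 30 41 54 73 94 123 157 201 252 318 393. r_9(19) = 393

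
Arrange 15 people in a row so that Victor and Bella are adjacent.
Treat as block: (15-1)! × 2! = 87178291200 × 2 = 174356582400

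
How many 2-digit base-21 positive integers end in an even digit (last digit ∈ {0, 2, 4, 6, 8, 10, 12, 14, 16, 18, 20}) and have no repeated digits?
Last∈{0,2,4,6,8,10,12,14,16,18,20}. Last=0: 20. Last nonzero: 10×19×P(19,0) = 190. Total = 210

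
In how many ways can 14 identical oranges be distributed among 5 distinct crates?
C(14+5-1, 5-1) = C(18, 4) = 3060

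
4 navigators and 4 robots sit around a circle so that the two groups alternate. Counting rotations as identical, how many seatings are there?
Fix one of the navigators: (4-1)! ways for the remaining navigators, × 4! ways for the robots = 6 × 24 = 144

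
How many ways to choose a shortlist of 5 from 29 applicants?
C(29,5) = 29!/(5!×24!) = 118755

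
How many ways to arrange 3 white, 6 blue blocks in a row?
9! / (3! × 6!) = 84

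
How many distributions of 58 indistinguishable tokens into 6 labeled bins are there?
C(58+6-1, 6-1) = C(63, 5) = 7028847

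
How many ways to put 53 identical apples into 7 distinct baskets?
C(53+7-1, 7-1) = C(59, 6) = 45057474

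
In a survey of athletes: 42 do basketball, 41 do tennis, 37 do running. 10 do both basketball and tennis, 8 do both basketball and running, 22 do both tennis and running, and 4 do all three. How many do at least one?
|A∪B∪C| = 42+41+37-10-8-22+4 = 84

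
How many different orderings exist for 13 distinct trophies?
13! = 6227020800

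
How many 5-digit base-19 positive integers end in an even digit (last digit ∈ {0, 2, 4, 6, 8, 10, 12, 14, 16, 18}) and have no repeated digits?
Last∈{0,2,4,6,8,10,12,14,16,18}. Last=0: 73440. Last nonzero: 9×17×P(17,3) = 624240. Total = 697680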